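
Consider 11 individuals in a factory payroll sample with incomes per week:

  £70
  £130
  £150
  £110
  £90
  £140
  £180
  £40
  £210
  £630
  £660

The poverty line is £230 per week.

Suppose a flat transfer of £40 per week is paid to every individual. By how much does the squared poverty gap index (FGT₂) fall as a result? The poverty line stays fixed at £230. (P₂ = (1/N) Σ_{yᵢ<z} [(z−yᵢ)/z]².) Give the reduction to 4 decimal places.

0.1065

Before: below the line — £40, £70, £90, £110, £130, £140, £150, £180, £210; squared poverty gap index (FGT₂) = 0.211548.
After the £40 transfer: below the line — £80, £110, £130, £150, £170, £180, £190, £220; squared poverty gap index (FGT₂) = 0.105001.
Reduction = 0.211548 − 0.105001 = 0.1065.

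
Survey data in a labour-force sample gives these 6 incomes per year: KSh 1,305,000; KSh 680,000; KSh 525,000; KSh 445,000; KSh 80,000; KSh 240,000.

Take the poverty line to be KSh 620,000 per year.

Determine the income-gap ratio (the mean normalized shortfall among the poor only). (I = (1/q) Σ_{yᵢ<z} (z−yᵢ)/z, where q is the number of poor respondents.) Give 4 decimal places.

Incomes under z: KSh 80,000, KSh 240,000, KSh 445,000, KSh 525,000 (q = 4 of N = 6).
Relative gaps: 0.8710, 0.6129, 0.2823, 0.1532; sum = 1.919355.
The income-gap ratio divides by q (the poor only): 1.919355 / 4 = 0.4798.

0.4798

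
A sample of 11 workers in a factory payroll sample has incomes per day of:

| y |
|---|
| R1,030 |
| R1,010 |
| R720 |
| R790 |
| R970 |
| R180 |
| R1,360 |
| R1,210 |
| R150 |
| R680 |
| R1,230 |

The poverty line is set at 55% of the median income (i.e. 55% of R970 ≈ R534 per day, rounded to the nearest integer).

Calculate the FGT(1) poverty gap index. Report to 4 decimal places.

0.1256

Below z: R150, R180 (q = 2 of N = 11).
Relative gaps: (534−150)/534 = 0.7191; (534−180)/534 = 0.6629.
Sum of shortfalls = 1.382022; P₁ averages over all N: 1.382022 / 11 = 0.1256.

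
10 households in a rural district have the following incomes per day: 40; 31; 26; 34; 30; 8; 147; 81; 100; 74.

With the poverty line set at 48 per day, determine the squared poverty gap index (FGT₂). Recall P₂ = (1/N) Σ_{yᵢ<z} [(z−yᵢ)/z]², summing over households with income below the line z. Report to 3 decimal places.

Below the line: 8, 26, 30, 31, 34, 40 (q = 6 of N = 10).
Relative gaps: (48−8)/48 = 0.8333; (48−26)/48 = 0.4583; (48−30)/48 = 0.3750; (48−31)/48 = 0.3542; (48−34)/48 = 0.2917; (48−40)/48 = 0.1667.
Squared: 0.6944; 0.2101; 0.1406; 0.1254; 0.0851; 0.0278.
Sum = 1.283420; P₂ = 1.283420 / 10 = 0.128.

0.128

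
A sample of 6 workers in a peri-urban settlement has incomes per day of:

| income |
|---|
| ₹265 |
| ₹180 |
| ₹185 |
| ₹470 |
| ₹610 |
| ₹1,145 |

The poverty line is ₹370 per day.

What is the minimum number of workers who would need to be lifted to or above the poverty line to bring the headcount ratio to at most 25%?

3 of the 6 workers are poor, so H = 3/6 = 0.500.
A headcount ratio of at most 25% allows at most ⌊0.25 × 6⌋ = 1 poor workers.
So at least 3 − 1 = 2 must be lifted.

2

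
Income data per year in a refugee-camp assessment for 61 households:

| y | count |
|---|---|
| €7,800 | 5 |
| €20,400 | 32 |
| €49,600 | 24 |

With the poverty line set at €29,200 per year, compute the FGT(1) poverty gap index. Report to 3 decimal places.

Below z: 5×€7,800, 32×€20,400 (q = 37 of N = 61).
Relative gaps: (29200−7800)/29200 = 0.7329 (×5); (29200−20400)/29200 = 0.3014 (×32).
Σ = 13.308219. Dividing by the full population N = 61 gives P₁ = 0.218.

0.218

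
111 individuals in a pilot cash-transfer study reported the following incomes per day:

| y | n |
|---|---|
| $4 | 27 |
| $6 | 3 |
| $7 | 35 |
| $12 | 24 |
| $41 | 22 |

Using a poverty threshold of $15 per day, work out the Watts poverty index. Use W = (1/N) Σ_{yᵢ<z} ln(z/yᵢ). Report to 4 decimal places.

Below the line: 27×$4, 3×$6, 35×$7, 24×$12 (q = 89 of N = 111).
Log shortfalls: ln(15/4) = 1.3218 (×27); ln(15/6) = 0.9163 (×3); ln(15/7) = 0.7621 (×35); ln(15/12) = 0.2231 (×24).
W = 70.466627 / 111 = 0.6348.

0.6348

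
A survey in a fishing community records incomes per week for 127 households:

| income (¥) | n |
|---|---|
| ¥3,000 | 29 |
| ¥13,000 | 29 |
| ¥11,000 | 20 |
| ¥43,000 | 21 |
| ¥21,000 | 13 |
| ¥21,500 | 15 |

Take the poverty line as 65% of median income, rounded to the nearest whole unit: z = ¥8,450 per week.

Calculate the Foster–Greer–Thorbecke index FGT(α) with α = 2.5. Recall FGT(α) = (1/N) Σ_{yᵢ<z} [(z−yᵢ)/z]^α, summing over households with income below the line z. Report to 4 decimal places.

0.0763

Incomes under z: 29×¥3,000 (q = 29 of N = 127).
Shortfall ratios: (8450−3000)/8450 = 0.6450 (×29).
Raised to α = 2.5: 0.33408 (×29).
Sum = 9.688298; FGT(2.5) = 9.688298 / 127 = 0.0763.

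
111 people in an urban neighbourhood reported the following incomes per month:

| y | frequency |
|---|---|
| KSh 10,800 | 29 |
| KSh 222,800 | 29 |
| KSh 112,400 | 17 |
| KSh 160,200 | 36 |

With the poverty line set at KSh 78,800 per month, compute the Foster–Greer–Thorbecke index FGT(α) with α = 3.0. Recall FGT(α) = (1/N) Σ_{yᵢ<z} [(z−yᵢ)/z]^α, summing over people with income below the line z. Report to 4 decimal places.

0.1679

Below the line: 29×KSh 10,800 (q = 29 of N = 111).
Normalized shortfalls: (78800−10800)/78800 = 0.8629 (×29).
Raised to α = 3.0: 0.64261 (×29).
Sum = 18.635716; FGT(3.0) = 18.635716 / 111 = 0.1679.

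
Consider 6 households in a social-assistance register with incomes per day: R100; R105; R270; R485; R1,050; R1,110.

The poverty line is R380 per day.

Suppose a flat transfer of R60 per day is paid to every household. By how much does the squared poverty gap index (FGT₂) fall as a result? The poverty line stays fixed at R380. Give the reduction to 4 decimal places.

Before: below the line — R100, R105, R270; squared poverty gap index (FGT₂) = 0.191742.
After the R60 transfer: below the line — R160, R165, R330; squared poverty gap index (FGT₂) = 0.112102.
Reduction = 0.191742 − 0.112102 = 0.0796.

0.0796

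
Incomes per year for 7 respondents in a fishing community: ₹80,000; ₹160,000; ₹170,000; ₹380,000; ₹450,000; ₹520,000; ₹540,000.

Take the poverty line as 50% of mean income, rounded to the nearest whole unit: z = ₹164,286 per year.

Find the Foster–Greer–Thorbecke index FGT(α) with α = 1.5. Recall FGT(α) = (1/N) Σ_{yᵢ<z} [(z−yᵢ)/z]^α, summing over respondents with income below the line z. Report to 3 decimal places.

0.053

Below the line: ₹80,000, ₹160,000 (q = 2 of N = 7).
Gap ratios (z−y)/z: (164286−80000)/164286 = 0.5130; (164286−160000)/164286 = 0.0261.
Raised to α = 1.5: 0.36748; 0.00421.
Sum = 0.371693; FGT(1.5) = 0.371693 / 7 = 0.053.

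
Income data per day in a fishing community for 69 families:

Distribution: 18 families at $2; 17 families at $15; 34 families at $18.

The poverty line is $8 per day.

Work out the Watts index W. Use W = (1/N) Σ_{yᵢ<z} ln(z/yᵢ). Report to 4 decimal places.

0.3616

Below z: 18×$2 (q = 18 of N = 69).
Log gaps: ln(8/2) = 1.3863 (×18).
W = 24.953299 / 69 = 0.3616.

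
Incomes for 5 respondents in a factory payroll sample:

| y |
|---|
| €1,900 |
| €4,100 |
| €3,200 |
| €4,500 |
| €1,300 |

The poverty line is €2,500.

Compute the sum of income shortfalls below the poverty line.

Below z: €1,300, €1,900 (q = 2 of N = 5).
Individual gaps: 2500−1300 = 1200; 2500−1900 = 600.
Aggregate gap = €1,800.

€1,800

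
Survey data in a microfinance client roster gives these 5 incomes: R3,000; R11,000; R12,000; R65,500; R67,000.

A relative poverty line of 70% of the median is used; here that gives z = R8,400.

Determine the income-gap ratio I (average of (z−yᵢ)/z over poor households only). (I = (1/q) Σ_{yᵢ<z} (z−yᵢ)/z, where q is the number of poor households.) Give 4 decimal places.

0.6429

Poor units: R3,000 (q = 1 of N = 5).
Relative gaps: 0.6429; sum = 0.642857.
The income-gap ratio divides by q (the poor only): 0.642857 / 1 = 0.6429.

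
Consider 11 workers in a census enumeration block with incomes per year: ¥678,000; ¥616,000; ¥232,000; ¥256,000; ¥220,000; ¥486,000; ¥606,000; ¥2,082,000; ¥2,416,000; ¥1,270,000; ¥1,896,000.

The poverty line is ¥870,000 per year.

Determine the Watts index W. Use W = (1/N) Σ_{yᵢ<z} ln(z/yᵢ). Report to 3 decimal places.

Poor units: ¥220,000, ¥232,000, ¥256,000, ¥486,000, ¥606,000, ¥616,000, ¥678,000 (q = 7 of N = 11).
Log gaps: ln(870000/220000) = 1.3749; ln(870000/232000) = 1.3218; ln(870000/256000) = 1.2233; ln(870000/486000) = 0.5823; ln(870000/606000) = 0.3616; ln(870000/616000) = 0.3452; ln(870000/678000) = 0.2493.
W = 5.458427 / 11 = 0.496.

0.496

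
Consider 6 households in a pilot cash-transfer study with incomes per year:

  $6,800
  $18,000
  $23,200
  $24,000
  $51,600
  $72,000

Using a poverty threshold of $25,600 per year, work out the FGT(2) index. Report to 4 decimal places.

Poor units: $6,800, $18,000, $23,200, $24,000 (q = 4 of N = 6).
Gap ratios (z−y)/z: (25600−6800)/25600 = 0.7344; (25600−18000)/25600 = 0.2969; (25600−23200)/25600 = 0.0938; (25600−24000)/25600 = 0.0625.
Squared: 0.5393; 0.0881; 0.0088; 0.0039.
Sum = 0.640137; P₂ = 0.640137 / 6 = 0.1067.

0.1067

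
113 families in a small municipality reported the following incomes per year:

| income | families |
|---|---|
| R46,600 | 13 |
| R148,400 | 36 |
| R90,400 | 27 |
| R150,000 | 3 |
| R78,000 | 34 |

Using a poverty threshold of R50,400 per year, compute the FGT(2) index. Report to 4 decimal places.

Below z: 13×R46,600 (q = 13 of N = 113).
Relative gaps: (50400−46600)/50400 = 0.0754 (×13).
Squared: 0.0057 (×13).
Sum = 0.073901; P₂ = 0.073901 / 113 = 0.0007.

0.0007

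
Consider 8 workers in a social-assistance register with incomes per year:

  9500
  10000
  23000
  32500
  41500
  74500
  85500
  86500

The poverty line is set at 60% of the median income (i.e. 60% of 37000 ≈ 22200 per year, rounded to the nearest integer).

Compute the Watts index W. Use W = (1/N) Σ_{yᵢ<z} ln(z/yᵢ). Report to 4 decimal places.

Below the line: 9500, 10000 (q = 2 of N = 8).
Log gaps: ln(22200/9500) = 0.8488; ln(22200/10000) = 0.7975.
W = 1.646308 / 8 = 0.2058.

0.2058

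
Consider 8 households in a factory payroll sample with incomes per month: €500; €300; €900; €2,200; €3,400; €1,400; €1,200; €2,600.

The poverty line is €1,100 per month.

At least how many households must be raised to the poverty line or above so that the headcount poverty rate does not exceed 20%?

3 of the 8 households are poor, so H = 3/8 = 0.375.
A headcount ratio of at most 20% allows at most ⌊0.20 × 8⌋ = 1 poor households.
So at least 3 − 1 = 2 must be lifted.

2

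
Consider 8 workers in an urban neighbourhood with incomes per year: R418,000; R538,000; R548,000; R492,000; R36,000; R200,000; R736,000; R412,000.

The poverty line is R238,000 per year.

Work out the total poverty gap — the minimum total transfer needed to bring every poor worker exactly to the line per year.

Below the line: R36,000, R200,000 (q = 2 of N = 8).
Individual gaps: 238000−36000 = 202000; 238000−200000 = 38000.
Aggregate gap = R240,000.

R240,000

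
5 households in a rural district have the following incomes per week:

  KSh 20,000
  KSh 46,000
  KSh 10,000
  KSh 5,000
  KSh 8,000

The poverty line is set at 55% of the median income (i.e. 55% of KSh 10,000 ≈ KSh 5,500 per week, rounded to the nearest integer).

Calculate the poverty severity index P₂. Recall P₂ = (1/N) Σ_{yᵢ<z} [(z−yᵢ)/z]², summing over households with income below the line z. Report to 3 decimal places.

Below the line: KSh 5,000 (q = 1 of N = 5).
Relative gaps: (5500−5000)/5500 = 0.0909.
Squared: 0.0083.
Sum = 0.008264; P₂ = 0.008264 / 5 = 0.002.

0.002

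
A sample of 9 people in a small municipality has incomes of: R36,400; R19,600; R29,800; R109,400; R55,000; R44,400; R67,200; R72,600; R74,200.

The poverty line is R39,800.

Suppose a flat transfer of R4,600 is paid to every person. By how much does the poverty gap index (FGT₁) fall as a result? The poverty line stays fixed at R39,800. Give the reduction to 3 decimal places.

0.035

Before: below the line — R19,600, R29,800, R36,400; poverty gap index (FGT₁) = 0.09380.
After the R4,600 transfer: below the line — R24,200, R34,400; poverty gap index (FGT₁) = 0.05863.
Reduction = 0.09380 − 0.05863 = 0.035.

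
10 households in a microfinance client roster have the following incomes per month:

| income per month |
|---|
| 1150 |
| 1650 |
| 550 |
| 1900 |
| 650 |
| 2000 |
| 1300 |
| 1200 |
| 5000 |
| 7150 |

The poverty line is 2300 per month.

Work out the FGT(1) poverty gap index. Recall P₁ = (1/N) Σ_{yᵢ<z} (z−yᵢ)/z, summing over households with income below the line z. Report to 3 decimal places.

Below the line: 550, 650, 1150, 1200, 1300, 1650, 1900, 2000 (q = 8 of N = 10).
Normalized shortfalls: (2300−550)/2300 = 0.7609; (2300−650)/2300 = 0.7174; (2300−1150)/2300 = 0.5000; (2300−1200)/2300 = 0.4783; (2300−1300)/2300 = 0.4348; (2300−1650)/2300 = 0.2826; (2300−1900)/2300 = 0.1739; (2300−2000)/2300 = 0.1304.
Sum of shortfalls = 3.478261; P₁ averages over all N: 3.478261 / 10 = 0.348.

0.348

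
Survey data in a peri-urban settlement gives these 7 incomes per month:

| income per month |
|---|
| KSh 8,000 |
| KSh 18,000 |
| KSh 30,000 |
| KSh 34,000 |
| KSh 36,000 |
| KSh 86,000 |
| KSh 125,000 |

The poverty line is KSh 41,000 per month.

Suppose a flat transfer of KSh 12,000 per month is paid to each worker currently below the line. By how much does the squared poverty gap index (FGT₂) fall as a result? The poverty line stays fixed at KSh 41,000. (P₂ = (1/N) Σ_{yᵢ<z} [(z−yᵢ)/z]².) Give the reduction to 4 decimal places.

Before: below the line — KSh 8,000, KSh 18,000, KSh 30,000, KSh 34,000, KSh 36,000; squared poverty gap index (FGT₂) = 0.154075.
After the KSh 12,000 transfer: below the line — KSh 20,000, KSh 30,000; squared poverty gap index (FGT₂) = 0.047761.
Reduction = 0.154075 − 0.047761 = 0.1063.

0.1063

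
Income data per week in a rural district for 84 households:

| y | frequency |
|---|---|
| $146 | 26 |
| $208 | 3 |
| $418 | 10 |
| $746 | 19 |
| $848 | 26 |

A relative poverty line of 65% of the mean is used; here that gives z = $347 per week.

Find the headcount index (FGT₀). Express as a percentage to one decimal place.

34.5%

29 of the 84 households have income below $347.
H = 29/84 = 34.5%.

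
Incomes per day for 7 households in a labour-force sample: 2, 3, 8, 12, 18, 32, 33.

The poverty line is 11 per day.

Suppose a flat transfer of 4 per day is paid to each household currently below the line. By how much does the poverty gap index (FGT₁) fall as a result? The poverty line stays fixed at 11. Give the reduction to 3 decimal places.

0.143

Before: below the line — 2, 3, 8; poverty gap index (FGT₁) = 0.25974.
After the 4 transfer: below the line — 6, 7; poverty gap index (FGT₁) = 0.11688.
Reduction = 0.25974 − 0.11688 = 0.143.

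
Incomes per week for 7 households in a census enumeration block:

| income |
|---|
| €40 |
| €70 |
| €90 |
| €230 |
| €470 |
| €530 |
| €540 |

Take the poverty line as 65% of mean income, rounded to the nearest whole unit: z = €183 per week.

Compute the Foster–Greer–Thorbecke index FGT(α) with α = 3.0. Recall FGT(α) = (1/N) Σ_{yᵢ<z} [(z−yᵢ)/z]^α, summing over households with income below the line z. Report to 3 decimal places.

Incomes under z: €40, €70, €90 (q = 3 of N = 7).
Gap ratios (z−y)/z: (183−40)/183 = 0.7814; (183−70)/183 = 0.6175; (183−90)/183 = 0.5082.
Raised to α = 3.0: 0.47715; 0.23544; 0.13125.
Sum = 0.843840; FGT(3.0) = 0.843840 / 7 = 0.121.

0.121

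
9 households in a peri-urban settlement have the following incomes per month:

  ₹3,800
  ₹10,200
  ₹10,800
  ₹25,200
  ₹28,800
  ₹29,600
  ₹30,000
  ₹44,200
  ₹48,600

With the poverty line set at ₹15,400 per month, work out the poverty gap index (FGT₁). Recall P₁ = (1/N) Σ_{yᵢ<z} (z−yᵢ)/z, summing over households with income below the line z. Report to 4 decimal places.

Poor units: ₹3,800, ₹10,200, ₹10,800 (q = 3 of N = 9).
Gap ratios (z−y)/z: (15400−3800)/15400 = 0.7532; (15400−10200)/15400 = 0.3377; (15400−10800)/15400 = 0.2987.
Σ = 1.389610. Dividing by the full population N = 9 gives P₁ = 0.1544.

0.1544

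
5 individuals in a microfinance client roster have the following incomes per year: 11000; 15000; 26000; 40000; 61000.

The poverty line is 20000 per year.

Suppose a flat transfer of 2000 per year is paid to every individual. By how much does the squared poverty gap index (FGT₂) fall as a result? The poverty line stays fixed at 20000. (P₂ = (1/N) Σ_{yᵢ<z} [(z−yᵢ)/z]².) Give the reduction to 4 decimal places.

0.0240

Before: below the line — 11000, 15000; squared poverty gap index (FGT₂) = 0.053000.
After the 2000 transfer: below the line — 13000, 17000; squared poverty gap index (FGT₂) = 0.029000.
Reduction = 0.053000 − 0.029000 = 0.0240.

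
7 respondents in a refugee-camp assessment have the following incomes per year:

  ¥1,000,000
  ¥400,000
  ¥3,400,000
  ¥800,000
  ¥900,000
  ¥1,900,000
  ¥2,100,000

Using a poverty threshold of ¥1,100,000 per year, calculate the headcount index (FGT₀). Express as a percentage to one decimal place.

4 of the 7 respondents have income below ¥1,100,000.
H = 4/7 = 57.1%.

57.1%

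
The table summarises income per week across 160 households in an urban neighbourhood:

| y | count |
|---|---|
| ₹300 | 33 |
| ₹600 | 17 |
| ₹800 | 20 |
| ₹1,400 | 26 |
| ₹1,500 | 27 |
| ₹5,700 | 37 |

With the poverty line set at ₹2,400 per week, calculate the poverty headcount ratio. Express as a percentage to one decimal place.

123 of the 160 households have income below ₹2,400.
H = 123/160 = 76.9%.

76.9%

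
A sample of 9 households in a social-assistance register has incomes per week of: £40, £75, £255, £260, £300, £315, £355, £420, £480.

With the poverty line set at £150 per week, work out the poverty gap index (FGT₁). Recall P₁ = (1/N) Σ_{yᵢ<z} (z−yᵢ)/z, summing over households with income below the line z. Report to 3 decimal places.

0.137

Poor units: £40, £75 (q = 2 of N = 9).
Normalized shortfalls: (150−40)/150 = 0.7333; (150−75)/150 = 0.5000.
Σ = 1.233333. Dividing by the full population N = 9 gives P₁ = 0.137.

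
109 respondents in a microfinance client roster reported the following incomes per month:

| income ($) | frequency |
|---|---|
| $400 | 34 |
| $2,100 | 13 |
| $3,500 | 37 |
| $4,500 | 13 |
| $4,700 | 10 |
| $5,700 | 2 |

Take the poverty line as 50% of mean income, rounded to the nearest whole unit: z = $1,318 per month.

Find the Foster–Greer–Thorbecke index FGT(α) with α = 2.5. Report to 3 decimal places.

0.126

Incomes under z: 34×$400 (q = 34 of N = 109).
Normalized shortfalls: (1318−400)/1318 = 0.6965 (×34).
Raised to α = 2.5: 0.40487 (×34).
Sum = 13.765662; FGT(2.5) = 13.765662 / 109 = 0.126.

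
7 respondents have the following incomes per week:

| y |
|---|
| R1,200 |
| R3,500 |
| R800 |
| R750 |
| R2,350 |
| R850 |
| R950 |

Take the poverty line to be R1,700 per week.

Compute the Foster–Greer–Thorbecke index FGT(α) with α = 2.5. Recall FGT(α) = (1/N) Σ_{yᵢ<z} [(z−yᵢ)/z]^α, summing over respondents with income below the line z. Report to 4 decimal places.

0.1129

Poor units: R750, R800, R850, R950, R1,200 (q = 5 of N = 7).
Normalized shortfalls: (1700−750)/1700 = 0.5588; (1700−800)/1700 = 0.5294; (1700−850)/1700 = 0.5000; (1700−950)/1700 = 0.4412; (1700−1200)/1700 = 0.2941.
Raised to α = 2.5: 0.23345; 0.20393; 0.17678; 0.12928; 0.04691.
Sum = 0.790348; FGT(2.5) = 0.790348 / 7 = 0.1129.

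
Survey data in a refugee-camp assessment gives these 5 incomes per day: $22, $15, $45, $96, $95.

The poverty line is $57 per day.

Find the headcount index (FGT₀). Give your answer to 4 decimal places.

3 of the 5 households have income below $57.
H = 3/5 = 0.6000.

0.6000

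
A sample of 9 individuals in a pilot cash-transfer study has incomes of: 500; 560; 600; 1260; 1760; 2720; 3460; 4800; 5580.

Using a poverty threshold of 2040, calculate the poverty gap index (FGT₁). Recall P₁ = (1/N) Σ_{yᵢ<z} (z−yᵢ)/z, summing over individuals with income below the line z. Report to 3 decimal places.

0.301

Incomes under z: 500, 560, 600, 1260, 1760 (q = 5 of N = 9).
Gap ratios (z−y)/z: (2040−500)/2040 = 0.7549; (2040−560)/2040 = 0.7255; (2040−600)/2040 = 0.7059; (2040−1260)/2040 = 0.3824; (2040−1760)/2040 = 0.1373.
Sum of shortfalls = 2.705882; P₁ averages over all N: 2.705882 / 9 = 0.301.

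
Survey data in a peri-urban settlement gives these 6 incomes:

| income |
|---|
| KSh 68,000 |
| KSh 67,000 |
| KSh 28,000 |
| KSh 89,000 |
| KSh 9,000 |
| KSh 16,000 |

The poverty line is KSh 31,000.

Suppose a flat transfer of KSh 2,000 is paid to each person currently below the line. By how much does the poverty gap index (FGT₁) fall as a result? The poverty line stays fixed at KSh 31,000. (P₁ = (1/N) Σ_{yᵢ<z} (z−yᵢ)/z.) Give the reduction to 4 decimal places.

Before: below the line — KSh 9,000, KSh 16,000, KSh 28,000; poverty gap index (FGT₁) = 0.215054.
After the KSh 2,000 transfer: below the line — KSh 11,000, KSh 18,000, KSh 30,000; poverty gap index (FGT₁) = 0.182796.
Reduction = 0.215054 − 0.182796 = 0.0323.

0.0323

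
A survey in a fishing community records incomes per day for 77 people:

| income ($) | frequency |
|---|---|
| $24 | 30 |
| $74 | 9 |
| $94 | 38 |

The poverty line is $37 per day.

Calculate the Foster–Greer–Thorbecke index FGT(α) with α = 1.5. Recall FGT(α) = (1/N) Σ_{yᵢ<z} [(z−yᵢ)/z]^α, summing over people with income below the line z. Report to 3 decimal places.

0.081

Poor units: 30×$24 (q = 30 of N = 77).
Normalized shortfalls: (37−24)/37 = 0.3514 (×30).
Raised to α = 1.5: 0.20826 (×30).
Sum = 6.247895; FGT(1.5) = 6.247895 / 77 = 0.081.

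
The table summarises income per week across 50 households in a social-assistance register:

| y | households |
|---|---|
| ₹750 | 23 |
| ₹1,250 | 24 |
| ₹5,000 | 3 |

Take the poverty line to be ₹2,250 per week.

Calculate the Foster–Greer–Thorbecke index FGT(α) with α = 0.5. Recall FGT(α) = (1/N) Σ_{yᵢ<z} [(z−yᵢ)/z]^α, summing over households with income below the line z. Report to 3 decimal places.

0.696

Below z: 23×₹750, 24×₹1,250 (q = 47 of N = 50).
Gap ratios (z−y)/z: (2250−750)/2250 = 0.6667 (×23); (2250−1250)/2250 = 0.4444 (×24).
Raised to α = 0.5: 0.81650 (×23); 0.66667 (×24).
Sum = 34.779421; FGT(0.5) = 34.779421 / 50 = 0.696.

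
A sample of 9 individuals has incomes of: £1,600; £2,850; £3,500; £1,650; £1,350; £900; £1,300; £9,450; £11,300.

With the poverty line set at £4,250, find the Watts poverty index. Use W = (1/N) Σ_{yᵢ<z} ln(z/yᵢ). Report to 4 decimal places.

Poor units: £900, £1,300, £1,350, £1,600, £1,650, £2,850, £3,500 (q = 7 of N = 9).
ln(z/y) terms: ln(4250/900) = 1.5523; ln(4250/1300) = 1.1846; ln(4250/1350) = 1.1468; ln(4250/1600) = 0.9769; ln(4250/1650) = 0.9461; ln(4250/2850) = 0.3996; ln(4250/3500) = 0.1942.
W = 6.400464 / 9 = 0.7112.

0.7112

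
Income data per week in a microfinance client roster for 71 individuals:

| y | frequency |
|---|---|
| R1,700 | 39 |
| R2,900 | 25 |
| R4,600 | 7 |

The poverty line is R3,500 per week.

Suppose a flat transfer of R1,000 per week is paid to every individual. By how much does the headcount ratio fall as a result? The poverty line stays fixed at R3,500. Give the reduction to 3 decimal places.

Before: below the line — 39×R1,700, 25×R2,900; headcount ratio = 0.90141.
After the R1,000 transfer: below the line — 39×R2,700; headcount ratio = 0.54930.
Reduction = 0.90141 − 0.54930 = 0.352.

0.352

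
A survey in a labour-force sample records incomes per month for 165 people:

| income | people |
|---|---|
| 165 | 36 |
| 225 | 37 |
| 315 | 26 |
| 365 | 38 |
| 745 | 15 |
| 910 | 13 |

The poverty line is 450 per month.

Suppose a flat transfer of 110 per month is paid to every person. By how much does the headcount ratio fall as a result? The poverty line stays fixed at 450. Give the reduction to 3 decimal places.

Before: below the line — 36×165, 37×225, 26×315, 38×365; headcount ratio = 0.83030.
After the 110 transfer: below the line — 36×275, 37×335, 26×425; headcount ratio = 0.60000.
Reduction = 0.83030 − 0.60000 = 0.230.

0.230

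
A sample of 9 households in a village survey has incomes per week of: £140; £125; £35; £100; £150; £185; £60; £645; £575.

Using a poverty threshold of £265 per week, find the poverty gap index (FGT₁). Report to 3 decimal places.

Incomes under z: £35, £60, £100, £125, £140, £150, £185 (q = 7 of N = 9).
Gap ratios (z−y)/z: (265−35)/265 = 0.8679; (265−60)/265 = 0.7736; (265−100)/265 = 0.6226; (265−125)/265 = 0.5283; (265−140)/265 = 0.4717; (265−150)/265 = 0.4340; (265−185)/265 = 0.3019.
Σ = 4.000000. Dividing by the full population N = 9 gives P₁ = 0.444.

0.444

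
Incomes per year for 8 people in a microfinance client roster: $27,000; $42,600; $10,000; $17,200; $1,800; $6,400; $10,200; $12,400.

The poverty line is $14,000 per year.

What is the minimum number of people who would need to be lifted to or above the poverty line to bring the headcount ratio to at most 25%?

3

5 of the 8 people are poor, so H = 5/8 = 0.625.
A headcount ratio of at most 25% allows at most ⌊0.25 × 8⌋ = 2 poor people.
So at least 5 − 2 = 3 must be lifted.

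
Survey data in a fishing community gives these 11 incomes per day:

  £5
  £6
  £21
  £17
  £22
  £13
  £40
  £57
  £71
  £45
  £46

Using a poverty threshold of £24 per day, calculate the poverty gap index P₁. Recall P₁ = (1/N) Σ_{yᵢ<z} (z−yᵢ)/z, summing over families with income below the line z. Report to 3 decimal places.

0.227

Poor units: £5, £6, £13, £17, £21, £22 (q = 6 of N = 11).
Shortfall ratios: (24−5)/24 = 0.7917; (24−6)/24 = 0.7500; (24−13)/24 = 0.4583; (24−17)/24 = 0.2917; (24−21)/24 = 0.1250; (24−22)/24 = 0.0833.
Σ = 2.500000. Dividing by the full population N = 11 gives P₁ = 0.227.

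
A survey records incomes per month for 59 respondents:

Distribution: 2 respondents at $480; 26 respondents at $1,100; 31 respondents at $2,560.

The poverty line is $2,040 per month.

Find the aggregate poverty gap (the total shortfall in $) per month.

Below z: 2×$480, 26×$1,100 (q = 28 of N = 59).
Individual gaps: 2×(2040−480) = 3120; 26×(2040−1100) = 24440.
Aggregate gap = $27,560.

$27,560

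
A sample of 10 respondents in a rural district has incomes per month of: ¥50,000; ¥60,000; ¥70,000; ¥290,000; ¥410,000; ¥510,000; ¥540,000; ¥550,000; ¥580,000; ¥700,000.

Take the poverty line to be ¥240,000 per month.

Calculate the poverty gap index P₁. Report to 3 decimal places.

Poor units: ¥50,000, ¥60,000, ¥70,000 (q = 3 of N = 10).
Normalized shortfalls: (240000−50000)/240000 = 0.7917; (240000−60000)/240000 = 0.7500; (240000−70000)/240000 = 0.7083.
Σ = 2.250000. Dividing by the full population N = 10 gives P₁ = 0.225.

0.225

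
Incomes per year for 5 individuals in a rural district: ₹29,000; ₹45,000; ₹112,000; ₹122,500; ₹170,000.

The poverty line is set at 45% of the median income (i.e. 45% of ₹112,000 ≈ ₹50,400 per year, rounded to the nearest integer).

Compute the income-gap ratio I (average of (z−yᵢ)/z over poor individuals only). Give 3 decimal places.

0.266

Poor units: ₹29,000, ₹45,000 (q = 2 of N = 5).
Shortfall ratios (z−y)/z: 0.4246, 0.1071; sum = 0.531746.
The income-gap ratio divides by q (the poor only): 0.531746 / 2 = 0.266.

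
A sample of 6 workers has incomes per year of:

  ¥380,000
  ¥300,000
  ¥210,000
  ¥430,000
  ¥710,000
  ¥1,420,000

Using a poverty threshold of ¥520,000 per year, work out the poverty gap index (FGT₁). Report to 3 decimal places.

Below z: ¥210,000, ¥300,000, ¥380,000, ¥430,000 (q = 4 of N = 6).
Normalized shortfalls: (520000−210000)/520000 = 0.5962; (520000−300000)/520000 = 0.4231; (520000−380000)/520000 = 0.2692; (520000−430000)/520000 = 0.1731.
Σ = 1.461538. Dividing by the full population N = 6 gives P₁ = 0.244.

0.244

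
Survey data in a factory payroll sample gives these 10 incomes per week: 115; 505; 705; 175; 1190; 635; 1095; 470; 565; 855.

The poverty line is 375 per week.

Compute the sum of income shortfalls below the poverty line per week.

Below the line: 115, 175 (q = 2 of N = 10).
Individual gaps: 375−115 = 260; 375−175 = 200.
Aggregate gap = 460.

460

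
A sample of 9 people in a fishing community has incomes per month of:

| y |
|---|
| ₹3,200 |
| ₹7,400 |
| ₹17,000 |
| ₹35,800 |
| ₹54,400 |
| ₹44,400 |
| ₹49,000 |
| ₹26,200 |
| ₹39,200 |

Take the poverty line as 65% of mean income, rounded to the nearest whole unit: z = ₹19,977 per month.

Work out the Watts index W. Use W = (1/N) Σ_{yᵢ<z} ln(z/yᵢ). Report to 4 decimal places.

0.3318

Incomes under z: ₹3,200, ₹7,400, ₹17,000 (q = 3 of N = 9).
Log shortfalls: ln(19977/3200) = 1.8314; ln(19977/7400) = 0.9931; ln(19977/17000) = 0.1614.
W = 2.985901 / 9 = 0.3318.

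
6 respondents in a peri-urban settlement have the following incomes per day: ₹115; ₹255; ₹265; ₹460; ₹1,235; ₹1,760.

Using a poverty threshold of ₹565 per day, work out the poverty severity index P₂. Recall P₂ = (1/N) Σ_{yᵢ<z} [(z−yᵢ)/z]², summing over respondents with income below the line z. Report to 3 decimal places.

0.209

Poor units: ₹115, ₹255, ₹265, ₹460 (q = 4 of N = 6).
Normalized shortfalls: (565−115)/565 = 0.7965; (565−255)/565 = 0.5487; (565−265)/565 = 0.5310; (565−460)/565 = 0.1858.
Squared: 0.6343; 0.3010; 0.2819; 0.0345.
Sum = 1.251860; P₂ = 1.251860 / 6 = 0.209.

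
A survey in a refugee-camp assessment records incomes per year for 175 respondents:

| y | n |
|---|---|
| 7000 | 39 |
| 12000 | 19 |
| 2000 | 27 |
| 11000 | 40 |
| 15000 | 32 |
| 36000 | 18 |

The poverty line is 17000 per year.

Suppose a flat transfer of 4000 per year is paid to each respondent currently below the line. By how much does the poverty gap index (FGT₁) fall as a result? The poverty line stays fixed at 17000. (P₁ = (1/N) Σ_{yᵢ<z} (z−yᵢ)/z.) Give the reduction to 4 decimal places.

Before: below the line — 27×2000, 39×7000, 40×11000, 19×12000, 32×15000; poverty gap index (FGT₁) = 0.401345.
After the 4000 transfer: below the line — 27×6000, 39×11000, 40×15000, 19×16000; poverty gap index (FGT₁) = 0.211765.
Reduction = 0.401345 − 0.211765 = 0.1896.

0.1896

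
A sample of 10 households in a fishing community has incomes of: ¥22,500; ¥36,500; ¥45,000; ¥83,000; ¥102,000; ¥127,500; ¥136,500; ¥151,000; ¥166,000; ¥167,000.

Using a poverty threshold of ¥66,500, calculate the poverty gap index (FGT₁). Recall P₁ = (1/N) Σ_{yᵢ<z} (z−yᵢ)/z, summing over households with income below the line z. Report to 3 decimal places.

0.144

Below the line: ¥22,500, ¥36,500, ¥45,000 (q = 3 of N = 10).
Gap ratios (z−y)/z: (66500−22500)/66500 = 0.6617; (66500−36500)/66500 = 0.4511; (66500−45000)/66500 = 0.3233.
Sum of shortfalls = 1.436090; P₁ averages over all N: 1.436090 / 10 = 0.144.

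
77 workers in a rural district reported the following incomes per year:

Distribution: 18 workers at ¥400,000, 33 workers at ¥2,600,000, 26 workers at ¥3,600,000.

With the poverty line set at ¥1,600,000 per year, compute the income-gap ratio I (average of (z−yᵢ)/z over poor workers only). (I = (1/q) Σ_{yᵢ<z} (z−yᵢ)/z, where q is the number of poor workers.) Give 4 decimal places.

0.7500

Below the line: 18×¥400,000 (q = 18 of N = 77).
Relative gaps: 0.7500 (×18); sum = 13.500000.
The income-gap ratio divides by q (the poor only): 13.500000 / 18 = 0.7500.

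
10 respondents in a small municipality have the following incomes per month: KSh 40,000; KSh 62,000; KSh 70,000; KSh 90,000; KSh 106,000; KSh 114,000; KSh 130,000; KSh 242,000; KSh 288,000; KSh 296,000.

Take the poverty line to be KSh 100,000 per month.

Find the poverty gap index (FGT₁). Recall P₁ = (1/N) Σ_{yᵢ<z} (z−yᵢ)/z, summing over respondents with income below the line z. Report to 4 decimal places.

0.1380

Incomes under z: KSh 40,000, KSh 62,000, KSh 70,000, KSh 90,000 (q = 4 of N = 10).
Normalized shortfalls: (100000−40000)/100000 = 0.6000; (100000−62000)/100000 = 0.3800; (100000−70000)/100000 = 0.3000; (100000−90000)/100000 = 0.1000.
Σ = 1.380000. Dividing by the full population N = 10 gives P₁ = 0.1380.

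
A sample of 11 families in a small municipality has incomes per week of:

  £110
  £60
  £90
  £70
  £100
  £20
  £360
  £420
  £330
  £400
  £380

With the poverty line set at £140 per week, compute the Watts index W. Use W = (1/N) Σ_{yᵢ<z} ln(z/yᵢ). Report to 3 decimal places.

0.410

Below the line: £20, £60, £70, £90, £100, £110 (q = 6 of N = 11).
ln(z/y) terms: ln(140/20) = 1.9459; ln(140/60) = 0.8473; ln(140/70) = 0.6931; ln(140/90) = 0.4418; ln(140/100) = 0.3365; ln(140/110) = 0.2412.
W = 4.505822 / 11 = 0.410.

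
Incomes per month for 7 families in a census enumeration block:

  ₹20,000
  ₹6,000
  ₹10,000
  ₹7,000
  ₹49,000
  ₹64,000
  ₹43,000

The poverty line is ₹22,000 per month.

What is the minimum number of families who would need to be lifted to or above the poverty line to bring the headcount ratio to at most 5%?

Currently q = 4 of N = 7 are below the line (H = 0.571).
A headcount ratio of at most 5% allows at most ⌊0.05 × 7⌋ = 0 poor families.
So at least 4 − 0 = 4 must be lifted.

4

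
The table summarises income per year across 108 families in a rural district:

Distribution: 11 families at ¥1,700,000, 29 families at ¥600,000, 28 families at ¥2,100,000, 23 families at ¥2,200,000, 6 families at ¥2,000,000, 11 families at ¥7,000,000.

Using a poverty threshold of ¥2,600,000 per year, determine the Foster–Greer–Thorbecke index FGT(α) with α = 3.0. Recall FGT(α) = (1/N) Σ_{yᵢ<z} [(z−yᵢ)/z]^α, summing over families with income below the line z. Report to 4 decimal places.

0.1297

Below z: 29×¥600,000, 11×¥1,700,000, 6×¥2,000,000, 28×¥2,100,000, 23×¥2,200,000 (q = 97 of N = 108).
Relative gaps: (2600000−600000)/2600000 = 0.7692 (×29); (2600000−1700000)/2600000 = 0.3462 (×11); (2600000−2000000)/2600000 = 0.2308 (×6); (2600000−2100000)/2600000 = 0.1923 (×28); (2600000−2200000)/2600000 = 0.1538 (×23).
Raised to α = 3.0: 0.45517 (×29); 0.04148 (×11); 0.01229 (×6); 0.00711 (×28); 0.00364 (×23).
Sum = 14.012688; FGT(3.0) = 14.012688 / 108 = 0.1297.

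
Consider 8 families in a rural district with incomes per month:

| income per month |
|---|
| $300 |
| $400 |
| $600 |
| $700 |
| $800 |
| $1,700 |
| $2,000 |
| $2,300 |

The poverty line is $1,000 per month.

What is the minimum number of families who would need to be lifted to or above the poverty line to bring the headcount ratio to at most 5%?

5

5 of the 8 families are poor, so H = 5/8 = 0.625.
A headcount ratio of at most 5% allows at most ⌊0.05 × 8⌋ = 0 poor families.
So at least 5 − 0 = 5 must be lifted.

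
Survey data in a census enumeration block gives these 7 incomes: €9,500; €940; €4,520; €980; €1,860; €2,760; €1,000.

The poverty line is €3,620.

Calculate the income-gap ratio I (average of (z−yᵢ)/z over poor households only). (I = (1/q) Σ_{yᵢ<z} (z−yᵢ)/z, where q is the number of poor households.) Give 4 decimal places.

Poor units: €940, €980, €1,000, €1,860, €2,760 (q = 5 of N = 7).
Relative gaps: 0.7403, 0.7293, 0.7238, 0.4862, 0.2376; sum = 2.917127.
The income-gap ratio divides by q (the poor only): 2.917127 / 5 = 0.5834.

0.5834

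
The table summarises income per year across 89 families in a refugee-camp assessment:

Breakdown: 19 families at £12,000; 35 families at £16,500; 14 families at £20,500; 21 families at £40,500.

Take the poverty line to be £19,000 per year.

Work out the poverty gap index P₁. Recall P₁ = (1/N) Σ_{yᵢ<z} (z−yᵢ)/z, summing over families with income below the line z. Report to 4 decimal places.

0.1304

Poor units: 19×£12,000, 35×£16,500 (q = 54 of N = 89).
Gap ratios (z−y)/z: (19000−12000)/19000 = 0.3684 (×19); (19000−16500)/19000 = 0.1316 (×35).
Sum of shortfalls = 11.605263; P₁ averages over all N: 11.605263 / 89 = 0.1304.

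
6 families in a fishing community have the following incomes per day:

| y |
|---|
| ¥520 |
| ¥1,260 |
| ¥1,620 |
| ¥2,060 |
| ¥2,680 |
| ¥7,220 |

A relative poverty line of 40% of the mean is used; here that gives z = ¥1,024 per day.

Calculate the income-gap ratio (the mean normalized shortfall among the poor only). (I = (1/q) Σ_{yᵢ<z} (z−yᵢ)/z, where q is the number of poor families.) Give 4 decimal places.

Poor units: ¥520 (q = 1 of N = 6).
Relative gaps: 0.4922; sum = 0.492188.
I averages over the q = 1 poor units only: 0.492188 / 1 = 0.4922.

0.4922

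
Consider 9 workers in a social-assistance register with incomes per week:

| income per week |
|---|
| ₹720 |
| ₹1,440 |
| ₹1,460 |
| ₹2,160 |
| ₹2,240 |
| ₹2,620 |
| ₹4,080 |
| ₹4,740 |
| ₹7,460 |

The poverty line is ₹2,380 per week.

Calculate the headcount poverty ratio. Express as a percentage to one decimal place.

55.6%

5 of the 9 workers have income below ₹2,380.
H = 5/9 = 55.6%.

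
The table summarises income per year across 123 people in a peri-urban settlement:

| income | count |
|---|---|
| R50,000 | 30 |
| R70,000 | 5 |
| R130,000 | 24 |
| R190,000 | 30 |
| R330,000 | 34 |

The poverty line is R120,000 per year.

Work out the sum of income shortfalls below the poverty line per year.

R2,350,000

Poor units: 30×R50,000, 5×R70,000 (q = 35 of N = 123).
Individual gaps: 30×(120000−50000) = 2100000; 5×(120000−70000) = 250000.
Aggregate gap = R2,350,000.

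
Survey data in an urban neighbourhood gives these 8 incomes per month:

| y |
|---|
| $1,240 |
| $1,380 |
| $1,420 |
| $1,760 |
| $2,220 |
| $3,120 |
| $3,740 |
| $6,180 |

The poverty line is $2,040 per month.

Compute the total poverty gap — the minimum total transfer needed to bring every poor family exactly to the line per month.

$2,360

Below z: $1,240, $1,380, $1,420, $1,760 (q = 4 of N = 8).
Individual gaps: 2040−1240 = 800; 2040−1380 = 660; 2040−1420 = 620; 2040−1760 = 280.
Aggregate gap = $2,360.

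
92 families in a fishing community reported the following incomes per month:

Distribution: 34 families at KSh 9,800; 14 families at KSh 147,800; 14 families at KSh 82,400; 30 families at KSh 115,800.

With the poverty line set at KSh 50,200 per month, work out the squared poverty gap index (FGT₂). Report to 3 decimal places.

0.239

Incomes under z: 34×KSh 9,800 (q = 34 of N = 92).
Shortfall ratios: (50200−9800)/50200 = 0.8048 (×34).
Squared: 0.6477 (×34).
Sum = 22.020857; P₂ = 22.020857 / 92 = 0.239.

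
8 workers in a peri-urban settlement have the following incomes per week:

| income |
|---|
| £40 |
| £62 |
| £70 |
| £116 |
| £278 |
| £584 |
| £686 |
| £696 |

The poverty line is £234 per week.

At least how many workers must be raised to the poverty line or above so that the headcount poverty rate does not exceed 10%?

Currently q = 4 of N = 8 are below the line (H = 0.500).
A headcount ratio of at most 10% allows at most ⌊0.10 × 8⌋ = 0 poor workers.
So at least 4 − 0 = 4 must be lifted.

4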